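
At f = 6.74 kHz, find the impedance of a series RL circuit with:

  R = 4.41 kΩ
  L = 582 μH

Step 1 — Angular frequency: ω = 2π·f = 2π·6740 = 4.235e+04 rad/s.
Step 2 — Component impedances:
  R: Z = R = 4410 Ω
  L: Z = jωL = j·4.235e+04·0.000582 = 0 + j24.65 Ω
Step 3 — Series combination: Z_total = R + L = 4410 + j24.65 Ω = 4410∠0.3° Ω.

Z = 4410 + j24.65 Ω = 4410∠0.3° Ω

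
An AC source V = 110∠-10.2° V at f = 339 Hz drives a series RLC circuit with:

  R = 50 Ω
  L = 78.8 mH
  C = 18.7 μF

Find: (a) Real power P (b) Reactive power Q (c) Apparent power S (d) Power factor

Step 1 — Angular frequency: ω = 2π·f = 2π·339 = 2130 rad/s.
Step 2 — Component impedances:
  R: Z = R = 50 Ω
  L: Z = jωL = j·2130·0.0788 = 0 + j167.8 Ω
  C: Z = 1/(jωC) = -j/(ω·C) = 0 - j25.11 Ω
Step 3 — Series combination: Z_total = R + L + C = 50 + j142.7 Ω = 151.2∠70.7° Ω.
Step 4 — Source phasor: V = 110∠-10.2° V = 108.3 - j19.48 V.
Step 5 — Current: I = V / Z = 0.1151 - j0.7181 A = 0.7273∠-80.9° A.
Step 6 — Complex power: S = V·I* = 26.45 + j75.51 VA.
Step 7 — Real power: P = Re(S) = 26.45 W.
Step 8 — Reactive power: Q = Im(S) = 75.51 VAR.
Step 9 — Apparent power: |S| = 80 VA.
Step 10 — Power factor: PF = P/|S| = 0.3306 (lagging).

(a) P = 26.45 W  (b) Q = 75.51 VAR  (c) S = 80 VA  (d) PF = 0.3306 (lagging)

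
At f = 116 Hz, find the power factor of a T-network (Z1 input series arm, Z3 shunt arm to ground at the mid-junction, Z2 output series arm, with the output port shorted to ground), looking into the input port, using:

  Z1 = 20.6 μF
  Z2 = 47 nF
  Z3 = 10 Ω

Step 1 — Angular frequency: ω = 2π·f = 2π·116 = 728.8 rad/s.
Step 2 — Component impedances:
  Z1: Z = 1/(jωC) = -j/(ω·C) = 0 - j66.6 Ω
  Z2: Z = 1/(jωC) = -j/(ω·C) = 0 - j2.919e+04 Ω
  Z3: Z = R = 10 Ω
Step 3 — With the output port shorted to ground, the output series arm Z2 runs from the junction to ground; the shunt arm Z3 also runs from the junction to ground. They appear in parallel: Z3 || Z2 = 10 - j0.003426 Ω.
Step 4 — Series with input arm Z1: Z_in = Z1 + (Z3 || Z2) = 10 - j66.61 Ω = 67.35∠-81.5° Ω.
Step 5 — Power factor: PF = cos(φ) = Re(Z)/|Z| = 10/67.35 = 0.1485.
Step 6 — Type: Im(Z) = -66.61 ⇒ leading (phase φ = -81.5°).

PF = 0.1485 (leading, φ = -81.5°)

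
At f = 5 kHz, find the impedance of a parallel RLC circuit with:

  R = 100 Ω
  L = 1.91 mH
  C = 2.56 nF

Step 1 — Angular frequency: ω = 2π·f = 2π·5000 = 3.142e+04 rad/s.
Step 2 — Component impedances:
  R: Z = R = 100 Ω
  L: Z = jωL = j·3.142e+04·0.00191 = 0 + j60 Ω
  C: Z = 1/(jωC) = -j/(ω·C) = 0 - j1.243e+04 Ω
Step 3 — Parallel combination: 1/Z_total = 1/R + 1/L + 1/C; Z_total = 26.66 + j44.22 Ω = 51.64∠58.9° Ω.

Z = 26.66 + j44.22 Ω = 51.64∠58.9° Ω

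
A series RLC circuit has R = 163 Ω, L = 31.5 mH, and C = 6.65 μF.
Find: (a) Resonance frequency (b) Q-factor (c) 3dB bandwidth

Step 1 — Resonance condition Im(Z)=0 gives ω₀ = 1/√(LC).
Step 2 — ω₀ = 1/√(0.0315·6.65e-06) = 2185 rad/s.
Step 3 — f₀ = ω₀/(2π) = 347.7 Hz.
Step 4 — Series Q: Q = ω₀L/R = 2185·0.0315/163 = 0.4222.
Step 5 — 3dB bandwidth: Δω = ω₀/Q = 5175 rad/s; BW = Δω/(2π) = 823.6 Hz.

(a) f₀ = 347.7 Hz  (b) Q = 0.4222  (c) BW = 823.6 Hz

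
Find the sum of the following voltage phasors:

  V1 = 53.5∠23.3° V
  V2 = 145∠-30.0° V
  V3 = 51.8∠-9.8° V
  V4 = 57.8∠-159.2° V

Step 1 — Convert each phasor to rectangular form:
  V1 = 53.5·(cos(23.3°) + j·sin(23.3°)) = 49.14 + j21.16 V
  V2 = 145·(cos(-30.0°) + j·sin(-30.0°)) = 125.6 - j72.5 V
  V3 = 51.8·(cos(-9.8°) + j·sin(-9.8°)) = 51.04 - j8.817 V
  V4 = 57.8·(cos(-159.2°) + j·sin(-159.2°)) = -54.03 - j20.53 V
Step 2 — Sum components: V_total = 171.7 - j80.68 V.
Step 3 — Convert to polar: |V_total| = 189.7 V, ∠V_total = -25.2°.

V_total = 189.7∠-25.2° V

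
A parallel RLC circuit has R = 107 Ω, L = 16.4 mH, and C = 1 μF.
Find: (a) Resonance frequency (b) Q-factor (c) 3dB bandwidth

Step 1 — Resonance: ω₀ = 1/√(LC) = 1/√(0.0164·1e-06) = 7809 rad/s.
Step 2 — f₀ = ω₀/(2π) = 1243 Hz.
Step 3 — Parallel Q: Q = R/(ω₀L) = 107/(7809·0.0164) = 0.8355.
Step 4 — Bandwidth: Δω = ω₀/Q = 9346 rad/s; BW = Δω/(2π) = 1487 Hz.

(a) f₀ = 1243 Hz  (b) Q = 0.8355  (c) BW = 1487 Hz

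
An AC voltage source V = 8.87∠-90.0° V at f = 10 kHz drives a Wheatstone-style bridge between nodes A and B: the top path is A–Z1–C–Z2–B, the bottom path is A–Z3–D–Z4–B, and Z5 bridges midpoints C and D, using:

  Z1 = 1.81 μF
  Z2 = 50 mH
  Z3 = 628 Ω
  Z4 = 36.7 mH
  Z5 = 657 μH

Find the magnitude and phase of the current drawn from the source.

Step 1 — Angular frequency: ω = 2π·f = 2π·1e+04 = 6.283e+04 rad/s.
Step 2 — Component impedances:
  Z1: Z = 1/(jωC) = -j/(ω·C) = 0 - j8.793 Ω
  Z2: Z = jωL = j·6.283e+04·0.05 = 0 + j3142 Ω
  Z3: Z = R = 628 Ω
  Z4: Z = jωL = j·6.283e+04·0.0367 = 0 + j2306 Ω
  Z5: Z = jωL = j·6.283e+04·0.000657 = 0 + j41.28 Ω
Step 3 — Bridge requires nodal analysis (the Z5 bridge couples midpoints C and D, so the two paths cannot be reduced to a simple series/parallel combination). Setting node B to ground and injecting 1 A at node A, the 3-node admittance system at A, C, D solves to V_A = Z_AB = 0.3495 + j1335 Ω = 1335∠90.0° Ω.
Step 4 — Source phasor: V = 8.87∠-90.0° V = 0 - j8.87 V.
Step 5 — Ohm's law: I = V / Z_total = (0 - j8.87) / (0.3495 + j1335) = -0.006646 - j1.74e-06 A.
Step 6 — Convert to polar: |I| = 0.006646 A, ∠I = -180.0°.

I = 0.006646∠-180.0° A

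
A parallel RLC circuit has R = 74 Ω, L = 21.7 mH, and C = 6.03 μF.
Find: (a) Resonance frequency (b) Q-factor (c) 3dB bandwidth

Step 1 — Resonance: ω₀ = 1/√(LC) = 1/√(0.0217·6.03e-06) = 2764 rad/s.
Step 2 — f₀ = ω₀/(2π) = 440 Hz.
Step 3 — Parallel Q: Q = R/(ω₀L) = 74/(2764·0.0217) = 1.234.
Step 4 — Bandwidth: Δω = ω₀/Q = 2241 rad/s; BW = Δω/(2π) = 356.7 Hz.

(a) f₀ = 440 Hz  (b) Q = 1.234  (c) BW = 356.7 Hz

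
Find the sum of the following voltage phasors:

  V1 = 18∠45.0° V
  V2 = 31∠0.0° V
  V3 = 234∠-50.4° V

Step 1 — Convert each phasor to rectangular form:
  V1 = 18·(cos(45.0°) + j·sin(45.0°)) = 12.73 + j12.73 V
  V2 = 31·(cos(0.0°) + j·sin(0.0°)) = 31 V
  V3 = 234·(cos(-50.4°) + j·sin(-50.4°)) = 149.2 - j180.3 V
Step 2 — Sum components: V_total = 192.9 - j167.6 V.
Step 3 — Convert to polar: |V_total| = 255.5 V, ∠V_total = -41.0°.

V_total = 255.5∠-41.0° V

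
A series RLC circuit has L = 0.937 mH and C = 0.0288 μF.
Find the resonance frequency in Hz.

Step 1 — Resonance condition Im(Z)=0 gives ω₀ = 1/√(LC).
Step 2 — ω₀ = 1/√(0.000937·2.88e-08) = 1.925e+05 rad/s.
Step 3 — f₀ = ω₀/(2π) = 3.064e+04 Hz.

f₀ = 3.064e+04 Hz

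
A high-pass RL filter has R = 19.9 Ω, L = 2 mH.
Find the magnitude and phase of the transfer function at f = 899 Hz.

Step 1 — Angular frequency: ω = 2π·899 = 5649 rad/s.
Step 2 — Transfer function: H(jω) = jωL/(R + jωL).
Step 3 — Numerator jωL = j·11.3; denominator R + jωL = 19.9 + j11.3.
Step 4 — H = 0.2437 + j0.4293.
Step 5 — Magnitude: |H| = 0.4937 (-6.1 dB); phase: φ = 60.4°.

|H| = 0.4937 (-6.1 dB), φ = 60.4°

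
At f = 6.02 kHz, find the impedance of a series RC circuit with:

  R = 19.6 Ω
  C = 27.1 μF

Step 1 — Angular frequency: ω = 2π·f = 2π·6020 = 3.782e+04 rad/s.
Step 2 — Component impedances:
  R: Z = R = 19.6 Ω
  C: Z = 1/(jωC) = -j/(ω·C) = 0 - j0.9756 Ω
Step 3 — Series combination: Z_total = R + C = 19.6 - j0.9756 Ω = 19.62∠-2.8° Ω.

Z = 19.6 - j0.9756 Ω = 19.62∠-2.8° Ω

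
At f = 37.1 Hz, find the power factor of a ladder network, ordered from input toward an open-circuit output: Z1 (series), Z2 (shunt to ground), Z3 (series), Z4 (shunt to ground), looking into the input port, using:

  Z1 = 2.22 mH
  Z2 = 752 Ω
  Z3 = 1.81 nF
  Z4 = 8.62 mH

Step 1 — Angular frequency: ω = 2π·f = 2π·37.1 = 233.1 rad/s.
Step 2 — Component impedances:
  Z1: Z = jωL = j·233.1·0.00222 = 0 + j0.5175 Ω
  Z2: Z = R = 752 Ω
  Z3: Z = 1/(jωC) = -j/(ω·C) = 0 - j2.37e+06 Ω
  Z4: Z = jωL = j·233.1·0.00862 = 0 + j2.009 Ω
Step 3 — Ladder network (open output): work backward from the far end, alternating series and parallel combinations. Z_in = 752 + j0.2789 Ω = 752∠0.0° Ω.
Step 4 — Power factor: PF = cos(φ) = Re(Z)/|Z| = 752/752 = 1.
Step 5 — Type: Im(Z) = 0.2789 ⇒ lagging (phase φ = 0.0°).

PF = 1 (lagging, φ = 0.0°)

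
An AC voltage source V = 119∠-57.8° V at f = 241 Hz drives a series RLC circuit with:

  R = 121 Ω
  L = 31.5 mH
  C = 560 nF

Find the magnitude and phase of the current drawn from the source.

Step 1 — Angular frequency: ω = 2π·f = 2π·241 = 1514 rad/s.
Step 2 — Component impedances:
  R: Z = R = 121 Ω
  L: Z = jωL = j·1514·0.0315 = 0 + j47.7 Ω
  C: Z = 1/(jωC) = -j/(ω·C) = 0 - j1179 Ω
Step 3 — Series combination: Z_total = R + L + C = 121 - j1132 Ω = 1138∠-83.9° Ω.
Step 4 — Source phasor: V = 119∠-57.8° V = 63.41 - j100.7 V.
Step 5 — Ohm's law: I = V / Z_total = (63.41 - j100.7) / (121 - j1132) = 0.09391 + j0.046 A.
Step 6 — Convert to polar: |I| = 0.1046 A, ∠I = 26.1°.

I = 0.1046∠26.1° A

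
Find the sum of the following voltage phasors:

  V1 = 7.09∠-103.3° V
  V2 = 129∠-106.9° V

Step 1 — Convert each phasor to rectangular form:
  V1 = 7.09·(cos(-103.3°) + j·sin(-103.3°)) = -1.631 - j6.9 V
  V2 = 129·(cos(-106.9°) + j·sin(-106.9°)) = -37.5 - j123.4 V
Step 2 — Sum components: V_total = -39.13 - j130.3 V.
Step 3 — Convert to polar: |V_total| = 136.1 V, ∠V_total = -106.7°.

V_total = 136.1∠-106.7° V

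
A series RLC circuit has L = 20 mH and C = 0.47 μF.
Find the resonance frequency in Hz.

Step 1 — Resonance condition Im(Z)=0 gives ω₀ = 1/√(LC).
Step 2 — ω₀ = 1/√(0.02·4.7e-07) = 1.031e+04 rad/s.
Step 3 — f₀ = ω₀/(2π) = 1642 Hz.

f₀ = 1642 Hz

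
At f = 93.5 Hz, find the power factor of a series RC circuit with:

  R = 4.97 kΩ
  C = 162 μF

Step 1 — Angular frequency: ω = 2π·f = 2π·93.5 = 587.5 rad/s.
Step 2 — Component impedances:
  R: Z = R = 4970 Ω
  C: Z = 1/(jωC) = -j/(ω·C) = 0 - j10.51 Ω
Step 3 — Series combination: Z_total = R + C = 4970 - j10.51 Ω = 4970∠-0.1° Ω.
Step 4 — Power factor: PF = cos(φ) = Re(Z)/|Z| = 4970/4970 = 1.
Step 5 — Type: Im(Z) = -10.51 ⇒ leading (phase φ = -0.1°).

PF = 1 (leading, φ = -0.1°)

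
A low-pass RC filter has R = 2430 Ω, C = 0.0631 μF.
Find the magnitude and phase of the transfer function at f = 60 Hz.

Step 1 — Angular frequency: ω = 2π·60 = 377 rad/s.
Step 2 — Transfer function: H(jω) = 1/(1 + jωRC).
Step 3 — Denominator: 1 + jωRC = 1 + j·377·2430·6.31e-08 = 1 + j0.05781.
Step 4 — H = 0.9967 - j0.05761.
Step 5 — Magnitude: |H| = 0.9983 (-0.0 dB); phase: φ = -3.3°.

|H| = 0.9983 (-0.0 dB), φ = -3.3°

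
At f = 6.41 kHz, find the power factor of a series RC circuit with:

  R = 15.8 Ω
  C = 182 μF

Step 1 — Angular frequency: ω = 2π·f = 2π·6410 = 4.028e+04 rad/s.
Step 2 — Component impedances:
  R: Z = R = 15.8 Ω
  C: Z = 1/(jωC) = -j/(ω·C) = 0 - j0.1364 Ω
Step 3 — Series combination: Z_total = R + C = 15.8 - j0.1364 Ω = 15.8∠-0.5° Ω.
Step 4 — Power factor: PF = cos(φ) = Re(Z)/|Z| = 15.8/15.8 = 1.
Step 5 — Type: Im(Z) = -0.1364 ⇒ leading (phase φ = -0.5°).

PF = 1 (leading, φ = -0.5°)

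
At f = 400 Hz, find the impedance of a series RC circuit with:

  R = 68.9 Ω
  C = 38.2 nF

Step 1 — Angular frequency: ω = 2π·f = 2π·400 = 2513 rad/s.
Step 2 — Component impedances:
  R: Z = R = 68.9 Ω
  C: Z = 1/(jωC) = -j/(ω·C) = 0 - j1.042e+04 Ω
Step 3 — Series combination: Z_total = R + C = 68.9 - j1.042e+04 Ω = 1.042e+04∠-89.6° Ω.

Z = 68.9 - j1.042e+04 Ω = 1.042e+04∠-89.6° Ω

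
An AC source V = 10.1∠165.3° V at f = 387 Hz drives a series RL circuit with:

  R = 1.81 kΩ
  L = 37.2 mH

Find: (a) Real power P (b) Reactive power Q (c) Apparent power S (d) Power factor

Step 1 — Angular frequency: ω = 2π·f = 2π·387 = 2432 rad/s.
Step 2 — Component impedances:
  R: Z = R = 1810 Ω
  L: Z = jωL = j·2432·0.0372 = 0 + j90.46 Ω
Step 3 — Series combination: Z_total = R + L = 1810 + j90.46 Ω = 1812∠2.9° Ω.
Step 4 — Source phasor: V = 10.1∠165.3° V = -9.769 + j2.563 V.
Step 5 — Current: I = V / Z = -0.005313 + j0.001682 A = 0.005573∠162.4° A.
Step 6 — Complex power: S = V·I* = 0.05622 + j0.00281 VA.
Step 7 — Real power: P = Re(S) = 0.05622 W.
Step 8 — Reactive power: Q = Im(S) = 0.00281 VAR.
Step 9 — Apparent power: |S| = 0.05629 VA.
Step 10 — Power factor: PF = P/|S| = 0.9988 (lagging).

(a) P = 0.05622 W  (b) Q = 0.00281 VAR  (c) S = 0.05629 VA  (d) PF = 0.9988 (lagging)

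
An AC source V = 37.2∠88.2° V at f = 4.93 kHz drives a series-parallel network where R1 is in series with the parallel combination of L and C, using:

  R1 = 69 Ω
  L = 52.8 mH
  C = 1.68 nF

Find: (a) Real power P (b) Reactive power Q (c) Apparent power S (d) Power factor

Step 1 — Angular frequency: ω = 2π·f = 2π·4930 = 3.098e+04 rad/s.
Step 2 — Component impedances:
  R1: Z = R = 69 Ω
  L: Z = jωL = j·3.098e+04·0.0528 = 0 + j1636 Ω
  C: Z = 1/(jωC) = -j/(ω·C) = 0 - j1.922e+04 Ω
Step 3 — Parallel branch: L || C = 1/(1/L + 1/C) = 0 + j1788 Ω.
Step 4 — Series with R1: Z_total = R1 + (L || C) = 69 + j1788 Ω = 1789∠87.8° Ω.
Step 5 — Source phasor: V = 37.2∠88.2° V = 1.168 + j37.18 V.
Step 6 — Current: I = V / Z = 0.02079 + j0.0001489 A = 0.02079∠0.4° A.
Step 7 — Complex power: S = V·I* = 0.02983 + j0.7729 VA.
Step 8 — Real power: P = Re(S) = 0.02983 W.
Step 9 — Reactive power: Q = Im(S) = 0.7729 VAR.
Step 10 — Apparent power: |S| = 0.7735 VA.
Step 11 — Power factor: PF = P/|S| = 0.03857 (lagging).

(a) P = 0.02983 W  (b) Q = 0.7729 VAR  (c) S = 0.7735 VA  (d) PF = 0.03857 (lagging)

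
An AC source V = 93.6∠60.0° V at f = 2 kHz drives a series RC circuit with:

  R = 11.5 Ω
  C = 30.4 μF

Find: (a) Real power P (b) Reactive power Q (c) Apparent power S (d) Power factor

Step 1 — Angular frequency: ω = 2π·f = 2π·2000 = 1.257e+04 rad/s.
Step 2 — Component impedances:
  R: Z = R = 11.5 Ω
  C: Z = 1/(jωC) = -j/(ω·C) = 0 - j2.618 Ω
Step 3 — Series combination: Z_total = R + C = 11.5 - j2.618 Ω = 11.79∠-12.8° Ω.
Step 4 — Source phasor: V = 93.6∠60.0° V = 46.8 + j81.06 V.
Step 5 — Current: I = V / Z = 2.344 + j7.582 A = 7.936∠72.8° A.
Step 6 — Complex power: S = V·I* = 724.3 - j164.9 VA.
Step 7 — Real power: P = Re(S) = 724.3 W.
Step 8 — Reactive power: Q = Im(S) = -164.9 VAR.
Step 9 — Apparent power: |S| = 742.8 VA.
Step 10 — Power factor: PF = P/|S| = 0.9751 (leading).

(a) P = 724.3 W  (b) Q = -164.9 VAR  (c) S = 742.8 VA  (d) PF = 0.9751 (leading)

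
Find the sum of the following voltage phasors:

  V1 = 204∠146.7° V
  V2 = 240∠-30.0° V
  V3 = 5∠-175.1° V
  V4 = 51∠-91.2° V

Step 1 — Convert each phasor to rectangular form:
  V1 = 204·(cos(146.7°) + j·sin(146.7°)) = -170.5 + j112 V
  V2 = 240·(cos(-30.0°) + j·sin(-30.0°)) = 207.8 - j120 V
  V3 = 5·(cos(-175.1°) + j·sin(-175.1°)) = -4.982 - j0.4271 V
  V4 = 51·(cos(-91.2°) + j·sin(-91.2°)) = -1.068 - j50.99 V
Step 2 — Sum components: V_total = 31.29 - j59.42 V.
Step 3 — Convert to polar: |V_total| = 67.15 V, ∠V_total = -62.2°.

V_total = 67.15∠-62.2° V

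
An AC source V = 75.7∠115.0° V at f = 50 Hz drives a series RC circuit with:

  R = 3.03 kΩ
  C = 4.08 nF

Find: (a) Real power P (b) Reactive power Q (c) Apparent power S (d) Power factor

Step 1 — Angular frequency: ω = 2π·f = 2π·50 = 314.2 rad/s.
Step 2 — Component impedances:
  R: Z = R = 3030 Ω
  C: Z = 1/(jωC) = -j/(ω·C) = 0 - j7.802e+05 Ω
Step 3 — Series combination: Z_total = R + C = 3030 - j7.802e+05 Ω = 7.802e+05∠-89.8° Ω.
Step 4 — Source phasor: V = 75.7∠115.0° V = -31.99 + j68.61 V.
Step 5 — Current: I = V / Z = -8.81e-05 - j4.066e-05 A = 9.703e-05∠-155.2° A.
Step 6 — Complex power: S = V·I* = 2.853e-05 - j0.007345 VA.
Step 7 — Real power: P = Re(S) = 2.853e-05 W.
Step 8 — Reactive power: Q = Im(S) = -0.007345 VAR.
Step 9 — Apparent power: |S| = 0.007345 VA.
Step 10 — Power factor: PF = P/|S| = 0.003884 (leading).

(a) P = 2.853e-05 W  (b) Q = -0.007345 VAR  (c) S = 0.007345 VA  (d) PF = 0.003884 (leading)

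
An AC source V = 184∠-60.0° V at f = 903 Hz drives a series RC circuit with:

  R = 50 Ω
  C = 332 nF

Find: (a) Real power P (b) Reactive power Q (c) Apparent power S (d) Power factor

Step 1 — Angular frequency: ω = 2π·f = 2π·903 = 5674 rad/s.
Step 2 — Component impedances:
  R: Z = R = 50 Ω
  C: Z = 1/(jωC) = -j/(ω·C) = 0 - j530.9 Ω
Step 3 — Series combination: Z_total = R + C = 50 - j530.9 Ω = 533.2∠-84.6° Ω.
Step 4 — Source phasor: V = 184∠-60.0° V = 92 - j159.3 V.
Step 5 — Current: I = V / Z = 0.3137 + j0.1438 A = 0.3451∠24.6° A.
Step 6 — Complex power: S = V·I* = 5.954 - j63.21 VA.
Step 7 — Real power: P = Re(S) = 5.954 W.
Step 8 — Reactive power: Q = Im(S) = -63.21 VAR.
Step 9 — Apparent power: |S| = 63.49 VA.
Step 10 — Power factor: PF = P/|S| = 0.09377 (leading).

(a) P = 5.954 W  (b) Q = -63.21 VAR  (c) S = 63.49 VA  (d) PF = 0.09377 (leading)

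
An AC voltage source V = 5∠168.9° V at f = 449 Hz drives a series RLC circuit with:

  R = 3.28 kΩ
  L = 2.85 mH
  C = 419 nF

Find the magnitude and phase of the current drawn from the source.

Step 1 — Angular frequency: ω = 2π·f = 2π·449 = 2821 rad/s.
Step 2 — Component impedances:
  R: Z = R = 3280 Ω
  L: Z = jωL = j·2821·0.00285 = 0 + j8.04 Ω
  C: Z = 1/(jωC) = -j/(ω·C) = 0 - j846 Ω
Step 3 — Series combination: Z_total = R + L + C = 3280 - j837.9 Ω = 3385∠-14.3° Ω.
Step 4 — Source phasor: V = 5∠168.9° V = -4.906 + j0.9626 V.
Step 5 — Ohm's law: I = V / Z_total = (-4.906 + j0.9626) / (3280 - j837.9) = -0.001475 - j8.324e-05 A.
Step 6 — Convert to polar: |I| = 0.001477 A, ∠I = -176.8°.

I = 0.001477∠-176.8° A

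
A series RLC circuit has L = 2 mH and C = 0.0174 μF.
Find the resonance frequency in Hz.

Step 1 — Resonance condition Im(Z)=0 gives ω₀ = 1/√(LC).
Step 2 — ω₀ = 1/√(0.002·1.74e-08) = 1.695e+05 rad/s.
Step 3 — f₀ = ω₀/(2π) = 2.698e+04 Hz.

f₀ = 2.698e+04 Hz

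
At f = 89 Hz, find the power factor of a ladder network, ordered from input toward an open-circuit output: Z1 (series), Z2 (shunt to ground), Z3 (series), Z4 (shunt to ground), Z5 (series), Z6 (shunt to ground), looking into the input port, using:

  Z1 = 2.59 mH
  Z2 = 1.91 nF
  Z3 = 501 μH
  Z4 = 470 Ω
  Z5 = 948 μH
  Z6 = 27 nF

Step 1 — Angular frequency: ω = 2π·f = 2π·89 = 559.2 rad/s.
Step 2 — Component impedances:
  Z1: Z = jωL = j·559.2·0.00259 = 0 + j1.448 Ω
  Z2: Z = 1/(jωC) = -j/(ω·C) = 0 - j9.363e+05 Ω
  Z3: Z = jωL = j·559.2·0.000501 = 0 + j0.2802 Ω
  Z4: Z = R = 470 Ω
  Z5: Z = jωL = j·559.2·0.000948 = 0 + j0.5301 Ω
  Z6: Z = 1/(jωC) = -j/(ω·C) = 0 - j6.623e+04 Ω
Step 3 — Ladder network (open output): work backward from the far end, alternating series and parallel combinations. Z_in = 470 - j1.843 Ω = 470∠-0.2° Ω.
Step 4 — Power factor: PF = cos(φ) = Re(Z)/|Z| = 470/470 = 1.
Step 5 — Type: Im(Z) = -1.843 ⇒ leading (phase φ = -0.2°).

PF = 1 (leading, φ = -0.2°)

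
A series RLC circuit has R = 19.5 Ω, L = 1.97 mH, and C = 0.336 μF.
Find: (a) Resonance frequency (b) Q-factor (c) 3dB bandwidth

Step 1 — Resonance: ω₀ = 1/√(LC) = 1/√(0.00197·3.36e-07) = 3.887e+04 rad/s.
Step 2 — f₀ = ω₀/(2π) = 6186 Hz.
Step 3 — Series Q: Q = ω₀L/R = 3.887e+04·0.00197/19.5 = 3.927.
Step 4 — Bandwidth: Δω = ω₀/Q = 9898 rad/s; BW = Δω/(2π) = 1575 Hz.

(a) f₀ = 6186 Hz  (b) Q = 3.927  (c) BW = 1575 Hz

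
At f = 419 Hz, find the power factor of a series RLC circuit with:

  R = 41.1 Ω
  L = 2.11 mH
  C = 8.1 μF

Step 1 — Angular frequency: ω = 2π·f = 2π·419 = 2633 rad/s.
Step 2 — Component impedances:
  R: Z = R = 41.1 Ω
  L: Z = jωL = j·2633·0.00211 = 0 + j5.555 Ω
  C: Z = 1/(jωC) = -j/(ω·C) = 0 - j46.89 Ω
Step 3 — Series combination: Z_total = R + L + C = 41.1 - j41.34 Ω = 58.29∠-45.2° Ω.
Step 4 — Power factor: PF = cos(φ) = Re(Z)/|Z| = 41.1/58.294 = 0.705.
Step 5 — Type: Im(Z) = -41.34 ⇒ leading (phase φ = -45.2°).

PF = 0.705 (leading, φ = -45.2°)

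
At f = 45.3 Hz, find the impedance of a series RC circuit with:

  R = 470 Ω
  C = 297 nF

Step 1 — Angular frequency: ω = 2π·f = 2π·45.3 = 284.6 rad/s.
Step 2 — Component impedances:
  R: Z = R = 470 Ω
  C: Z = 1/(jωC) = -j/(ω·C) = 0 - j1.183e+04 Ω
Step 3 — Series combination: Z_total = R + C = 470 - j1.183e+04 Ω = 1.184e+04∠-87.7° Ω.

Z = 470 - j1.183e+04 Ω = 1.184e+04∠-87.7° Ω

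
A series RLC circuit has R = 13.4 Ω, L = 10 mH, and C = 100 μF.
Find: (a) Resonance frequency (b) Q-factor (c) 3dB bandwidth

Step 1 — Resonance: ω₀ = 1/√(LC) = 1/√(0.01·0.0001) = 1000 rad/s.
Step 2 — f₀ = ω₀/(2π) = 159.2 Hz.
Step 3 — Series Q: Q = ω₀L/R = 1000·0.01/13.4 = 0.7463.
Step 4 — Bandwidth: Δω = ω₀/Q = 1340 rad/s; BW = Δω/(2π) = 213.3 Hz.

(a) f₀ = 159.2 Hz  (b) Q = 0.7463  (c) BW = 213.3 Hz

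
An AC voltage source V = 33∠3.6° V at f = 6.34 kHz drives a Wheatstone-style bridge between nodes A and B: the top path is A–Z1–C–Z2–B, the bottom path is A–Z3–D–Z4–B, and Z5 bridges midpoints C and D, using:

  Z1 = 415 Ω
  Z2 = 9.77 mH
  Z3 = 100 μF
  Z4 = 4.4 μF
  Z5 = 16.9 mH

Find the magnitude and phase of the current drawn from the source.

Step 1 — Angular frequency: ω = 2π·f = 2π·6340 = 3.984e+04 rad/s.
Step 2 — Component impedances:
  Z1: Z = R = 415 Ω
  Z2: Z = jωL = j·3.984e+04·0.00977 = 0 + j389.2 Ω
  Z3: Z = 1/(jωC) = -j/(ω·C) = 0 - j0.251 Ω
  Z4: Z = 1/(jωC) = -j/(ω·C) = 0 - j5.705 Ω
  Z5: Z = jωL = j·3.984e+04·0.0169 = 0 + j673.2 Ω
Step 3 — Bridge requires nodal analysis (the Z5 bridge couples midpoints C and D, so the two paths cannot be reduced to a simple series/parallel combination). Setting node B to ground and injecting 1 A at node A, the 3-node admittance system at A, C, D solves to V_A = Z_AB = 0.02703 - j6.003 Ω = 6.003∠-89.7° Ω.
Step 4 — Source phasor: V = 33∠3.6° V = 32.93 + j2.072 V.
Step 5 — Ohm's law: I = V / Z_total = (32.93 + j2.072) / (0.02703 - j6.003) = -0.3205 + j5.488 A.
Step 6 — Convert to polar: |I| = 5.497 A, ∠I = 93.3°.

I = 5.497∠93.3° A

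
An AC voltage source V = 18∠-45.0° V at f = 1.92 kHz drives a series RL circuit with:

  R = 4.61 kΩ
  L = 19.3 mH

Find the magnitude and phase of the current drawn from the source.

Step 1 — Angular frequency: ω = 2π·f = 2π·1920 = 1.206e+04 rad/s.
Step 2 — Component impedances:
  R: Z = R = 4610 Ω
  L: Z = jωL = j·1.206e+04·0.0193 = 0 + j232.8 Ω
Step 3 — Series combination: Z_total = R + L = 4610 + j232.8 Ω = 4616∠2.9° Ω.
Step 4 — Source phasor: V = 18∠-45.0° V = 12.73 - j12.73 V.
Step 5 — Ohm's law: I = V / Z_total = (12.73 - j12.73) / (4610 + j232.8) = 0.002615 - j0.002893 A.
Step 6 — Convert to polar: |I| = 0.0039 A, ∠I = -47.9°.

I = 0.0039∠-47.9° A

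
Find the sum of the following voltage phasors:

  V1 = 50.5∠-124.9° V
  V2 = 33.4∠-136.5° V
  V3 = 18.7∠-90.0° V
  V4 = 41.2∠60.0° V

Step 1 — Convert each phasor to rectangular form:
  V1 = 50.5·(cos(-124.9°) + j·sin(-124.9°)) = -28.89 - j41.42 V
  V2 = 33.4·(cos(-136.5°) + j·sin(-136.5°)) = -24.23 - j22.99 V
  V3 = 18.7·(cos(-90.0°) + j·sin(-90.0°)) = 0 - j18.7 V
  V4 = 41.2·(cos(60.0°) + j·sin(60.0°)) = 20.6 + j35.68 V
Step 2 — Sum components: V_total = -32.52 - j47.43 V.
Step 3 — Convert to polar: |V_total| = 57.51 V, ∠V_total = -124.4°.

V_total = 57.51∠-124.4° V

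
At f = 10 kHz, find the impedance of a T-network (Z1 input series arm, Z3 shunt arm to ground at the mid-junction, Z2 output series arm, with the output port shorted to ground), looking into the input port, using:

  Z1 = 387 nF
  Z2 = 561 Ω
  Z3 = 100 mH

Step 1 — Angular frequency: ω = 2π·f = 2π·1e+04 = 6.283e+04 rad/s.
Step 2 — Component impedances:
  Z1: Z = 1/(jωC) = -j/(ω·C) = 0 - j41.13 Ω
  Z2: Z = R = 561 Ω
  Z3: Z = jωL = j·6.283e+04·0.1 = 0 + j6283 Ω
Step 3 — With the output port shorted to ground, the output series arm Z2 runs from the junction to ground; the shunt arm Z3 also runs from the junction to ground. They appear in parallel: Z3 || Z2 = 556.6 + j49.69 Ω.
Step 4 — Series with input arm Z1: Z_in = Z1 + (Z3 || Z2) = 556.6 + j8.568 Ω = 556.6∠0.9° Ω.

Z = 556.6 + j8.568 Ω = 556.6∠0.9° Ω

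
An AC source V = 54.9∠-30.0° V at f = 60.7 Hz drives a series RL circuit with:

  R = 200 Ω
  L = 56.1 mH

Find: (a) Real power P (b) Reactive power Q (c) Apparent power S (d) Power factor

Step 1 — Angular frequency: ω = 2π·f = 2π·60.7 = 381.4 rad/s.
Step 2 — Component impedances:
  R: Z = R = 200 Ω
  L: Z = jωL = j·381.4·0.0561 = 0 + j21.4 Ω
Step 3 — Series combination: Z_total = R + L = 200 + j21.4 Ω = 201.1∠6.1° Ω.
Step 4 — Source phasor: V = 54.9∠-30.0° V = 47.54 - j27.45 V.
Step 5 — Current: I = V / Z = 0.2205 - j0.1608 A = 0.2729∠-36.1° A.
Step 6 — Complex power: S = V·I* = 14.9 + j1.594 VA.
Step 7 — Real power: P = Re(S) = 14.9 W.
Step 8 — Reactive power: Q = Im(S) = 1.594 VAR.
Step 9 — Apparent power: |S| = 14.98 VA.
Step 10 — Power factor: PF = P/|S| = 0.9943 (lagging).

(a) P = 14.9 W  (b) Q = 1.594 VAR  (c) S = 14.98 VA  (d) PF = 0.9943 (lagging)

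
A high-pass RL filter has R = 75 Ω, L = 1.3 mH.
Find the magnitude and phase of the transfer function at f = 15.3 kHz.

Step 1 — Angular frequency: ω = 2π·1.53e+04 = 9.613e+04 rad/s.
Step 2 — Transfer function: H(jω) = jωL/(R + jωL).
Step 3 — Numerator jωL = j·125; denominator R + jωL = 75 + j125.
Step 4 — H = 0.7352 + j0.4412.
Step 5 — Magnitude: |H| = 0.8574 (-1.3 dB); phase: φ = 31.0°.

|H| = 0.8574 (-1.3 dB), φ = 31.0°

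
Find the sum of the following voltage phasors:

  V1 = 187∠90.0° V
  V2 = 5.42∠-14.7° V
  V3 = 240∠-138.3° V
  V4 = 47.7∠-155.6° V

Step 1 — Convert each phasor to rectangular form:
  V1 = 187·(cos(90.0°) + j·sin(90.0°)) = 0 + j187 V
  V2 = 5.42·(cos(-14.7°) + j·sin(-14.7°)) = 5.243 - j1.375 V
  V3 = 240·(cos(-138.3°) + j·sin(-138.3°)) = -179.2 - j159.7 V
  V4 = 47.7·(cos(-155.6°) + j·sin(-155.6°)) = -43.44 - j19.71 V
Step 2 — Sum components: V_total = -217.4 + j6.264 V.
Step 3 — Convert to polar: |V_total| = 217.5 V, ∠V_total = 178.3°.

V_total = 217.5∠178.3° V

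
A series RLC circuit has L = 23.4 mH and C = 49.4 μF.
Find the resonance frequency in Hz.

Step 1 — Resonance condition Im(Z)=0 gives ω₀ = 1/√(LC).
Step 2 — ω₀ = 1/√(0.0234·4.94e-05) = 930.1 rad/s.
Step 3 — f₀ = ω₀/(2π) = 148 Hz.

f₀ = 148 Hz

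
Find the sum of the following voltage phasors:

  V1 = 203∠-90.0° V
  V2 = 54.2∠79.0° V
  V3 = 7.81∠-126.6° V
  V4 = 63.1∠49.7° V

Step 1 — Convert each phasor to rectangular form:
  V1 = 203·(cos(-90.0°) + j·sin(-90.0°)) = 0 - j203 V
  V2 = 54.2·(cos(79.0°) + j·sin(79.0°)) = 10.34 + j53.2 V
  V3 = 7.81·(cos(-126.6°) + j·sin(-126.6°)) = -4.657 - j6.27 V
  V4 = 63.1·(cos(49.7°) + j·sin(49.7°)) = 40.81 + j48.12 V
Step 2 — Sum components: V_total = 46.5 - j107.9 V.
Step 3 — Convert to polar: |V_total| = 117.5 V, ∠V_total = -66.7°.

V_total = 117.5∠-66.7° V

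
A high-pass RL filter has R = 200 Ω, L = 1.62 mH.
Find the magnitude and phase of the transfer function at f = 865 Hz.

Step 1 — Angular frequency: ω = 2π·865 = 5435 rad/s.
Step 2 — Transfer function: H(jω) = jωL/(R + jωL).
Step 3 — Numerator jωL = j·8.805; denominator R + jωL = 200 + j8.805.
Step 4 — H = 0.001934 + j0.04394.
Step 5 — Magnitude: |H| = 0.04398 (-27.1 dB); phase: φ = 87.5°.

|H| = 0.04398 (-27.1 dB), φ = 87.5°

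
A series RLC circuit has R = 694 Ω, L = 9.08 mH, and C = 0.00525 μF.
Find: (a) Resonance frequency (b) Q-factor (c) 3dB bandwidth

Step 1 — Resonance condition Im(Z)=0 gives ω₀ = 1/√(LC).
Step 2 — ω₀ = 1/√(0.00908·5.25e-09) = 1.448e+05 rad/s.
Step 3 — f₀ = ω₀/(2π) = 2.305e+04 Hz.
Step 4 — Series Q: Q = ω₀L/R = 1.448e+05·0.00908/694 = 1.895.
Step 5 — 3dB bandwidth: Δω = ω₀/Q = 7.643e+04 rad/s; BW = Δω/(2π) = 1.216e+04 Hz.

(a) f₀ = 2.305e+04 Hz  (b) Q = 1.895  (c) BW = 1.216e+04 Hz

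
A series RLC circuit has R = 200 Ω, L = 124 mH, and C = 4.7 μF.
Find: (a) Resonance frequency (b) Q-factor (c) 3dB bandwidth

Step 1 — Resonance condition Im(Z)=0 gives ω₀ = 1/√(LC).
Step 2 — ω₀ = 1/√(0.124·4.7e-06) = 1310 rad/s.
Step 3 — f₀ = ω₀/(2π) = 208.5 Hz.
Step 4 — Series Q: Q = ω₀L/R = 1310·0.124/200 = 0.8121.
Step 5 — 3dB bandwidth: Δω = ω₀/Q = 1613 rad/s; BW = Δω/(2π) = 256.7 Hz.

(a) f₀ = 208.5 Hz  (b) Q = 0.8121  (c) BW = 256.7 Hz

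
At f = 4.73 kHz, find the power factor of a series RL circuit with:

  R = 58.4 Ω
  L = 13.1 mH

Step 1 — Angular frequency: ω = 2π·f = 2π·4730 = 2.972e+04 rad/s.
Step 2 — Component impedances:
  R: Z = R = 58.4 Ω
  L: Z = jωL = j·2.972e+04·0.0131 = 0 + j389.3 Ω
Step 3 — Series combination: Z_total = R + L = 58.4 + j389.3 Ω = 393.7∠81.5° Ω.
Step 4 — Power factor: PF = cos(φ) = Re(Z)/|Z| = 58.4/393.7 = 0.1483.
Step 5 — Type: Im(Z) = 389.3 ⇒ lagging (phase φ = 81.5°).

PF = 0.1483 (lagging, φ = 81.5°)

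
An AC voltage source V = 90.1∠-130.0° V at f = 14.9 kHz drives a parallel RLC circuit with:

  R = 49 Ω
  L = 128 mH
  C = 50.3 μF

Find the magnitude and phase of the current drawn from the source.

Step 1 — Angular frequency: ω = 2π·f = 2π·1.49e+04 = 9.362e+04 rad/s.
Step 2 — Component impedances:
  R: Z = R = 49 Ω
  L: Z = jωL = j·9.362e+04·0.128 = 0 + j1.198e+04 Ω
  C: Z = 1/(jωC) = -j/(ω·C) = 0 - j0.2124 Ω
Step 3 — Parallel combination: 1/Z_total = 1/R + 1/L + 1/C; Z_total = 0.0009203 - j0.2124 Ω = 0.2124∠-89.8° Ω.
Step 4 — Source phasor: V = 90.1∠-130.0° V = -57.92 - j69.02 V.
Step 5 — Ohm's law: I = V / Z_total = (-57.92 - j69.02) / (0.0009203 - j0.2124) = 323.8 - j274.1 A.
Step 6 — Convert to polar: |I| = 424.3 A, ∠I = -40.2°.

I = 424.3∠-40.2° A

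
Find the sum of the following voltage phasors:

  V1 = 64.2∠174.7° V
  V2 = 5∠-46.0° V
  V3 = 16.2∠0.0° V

Step 1 — Convert each phasor to rectangular form:
  V1 = 64.2·(cos(174.7°) + j·sin(174.7°)) = -63.93 + j5.93 V
  V2 = 5·(cos(-46.0°) + j·sin(-46.0°)) = 3.473 - j3.597 V
  V3 = 16.2·(cos(0.0°) + j·sin(0.0°)) = 16.2 V
Step 2 — Sum components: V_total = -44.25 + j2.333 V.
Step 3 — Convert to polar: |V_total| = 44.31 V, ∠V_total = 177.0°.

V_total = 44.31∠177.0° V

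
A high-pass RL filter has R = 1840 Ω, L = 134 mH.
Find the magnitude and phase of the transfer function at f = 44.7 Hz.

Step 1 — Angular frequency: ω = 2π·44.7 = 280.9 rad/s.
Step 2 — Transfer function: H(jω) = jωL/(R + jωL).
Step 3 — Numerator jωL = j·37.64; denominator R + jωL = 1840 + j37.64.
Step 4 — H = 0.0004182 + j0.02045.
Step 5 — Magnitude: |H| = 0.02045 (-33.8 dB); phase: φ = 88.8°.

|H| = 0.02045 (-33.8 dB), φ = 88.8°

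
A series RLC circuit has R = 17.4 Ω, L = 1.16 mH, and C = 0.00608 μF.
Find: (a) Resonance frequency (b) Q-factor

Step 1 — Resonance condition Im(Z)=0 gives ω₀ = 1/√(LC).
Step 2 — ω₀ = 1/√(0.00116·6.08e-09) = 3.765e+05 rad/s.
Step 3 — f₀ = ω₀/(2π) = 5.993e+04 Hz.
Step 4 — Series Q: Q = ω₀L/R = 3.765e+05·0.00116/17.4 = 25.1.

(a) f₀ = 5.993e+04 Hz  (b) Q = 25.1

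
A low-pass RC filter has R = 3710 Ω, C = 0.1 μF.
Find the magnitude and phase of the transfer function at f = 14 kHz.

Step 1 — Angular frequency: ω = 2π·1.4e+04 = 8.796e+04 rad/s.
Step 2 — Transfer function: H(jω) = 1/(1 + jωRC).
Step 3 — Denominator: 1 + jωRC = 1 + j·8.796e+04·3710·1e-07 = 1 + j32.63.
Step 4 — H = 0.0009381 - j0.03061.
Step 5 — Magnitude: |H| = 0.03063 (-30.3 dB); phase: φ = -88.2°.

|H| = 0.03063 (-30.3 dB), φ = -88.2°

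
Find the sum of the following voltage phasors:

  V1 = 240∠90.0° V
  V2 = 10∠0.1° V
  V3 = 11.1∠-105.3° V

Step 1 — Convert each phasor to rectangular form:
  V1 = 240·(cos(90.0°) + j·sin(90.0°)) = 0 + j240 V
  V2 = 10·(cos(0.1°) + j·sin(0.1°)) = 10 + j0.01745 V
  V3 = 11.1·(cos(-105.3°) + j·sin(-105.3°)) = -2.929 - j10.71 V
Step 2 — Sum components: V_total = 7.071 + j229.3 V.
Step 3 — Convert to polar: |V_total| = 229.4 V, ∠V_total = 88.2°.

V_total = 229.4∠88.2° V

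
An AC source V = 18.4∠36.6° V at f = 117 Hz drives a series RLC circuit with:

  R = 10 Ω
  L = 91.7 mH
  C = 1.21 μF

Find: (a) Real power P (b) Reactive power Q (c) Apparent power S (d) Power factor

Step 1 — Angular frequency: ω = 2π·f = 2π·117 = 735.1 rad/s.
Step 2 — Component impedances:
  R: Z = R = 10 Ω
  L: Z = jωL = j·735.1·0.0917 = 0 + j67.41 Ω
  C: Z = 1/(jωC) = -j/(ω·C) = 0 - j1124 Ω
Step 3 — Series combination: Z_total = R + L + C = 10 - j1057 Ω = 1057∠-89.5° Ω.
Step 4 — Source phasor: V = 18.4∠36.6° V = 14.77 + j10.97 V.
Step 5 — Current: I = V / Z = -0.01025 + j0.01407 A = 0.01741∠126.1° A.
Step 6 — Complex power: S = V·I* = 0.003031 - j0.3203 VA.
Step 7 — Real power: P = Re(S) = 0.003031 W.
Step 8 — Reactive power: Q = Im(S) = -0.3203 VAR.
Step 9 — Apparent power: |S| = 0.3203 VA.
Step 10 — Power factor: PF = P/|S| = 0.009462 (leading).

(a) P = 0.003031 W  (b) Q = -0.3203 VAR  (c) S = 0.3203 VA  (d) PF = 0.009462 (leading)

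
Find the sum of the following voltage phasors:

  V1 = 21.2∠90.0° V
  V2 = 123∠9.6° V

Step 1 — Convert each phasor to rectangular form:
  V1 = 21.2·(cos(90.0°) + j·sin(90.0°)) = 0 + j21.2 V
  V2 = 123·(cos(9.6°) + j·sin(9.6°)) = 121.3 + j20.51 V
Step 2 — Sum components: V_total = 121.3 + j41.71 V.
Step 3 — Convert to polar: |V_total| = 128.3 V, ∠V_total = 19.0°.

V_total = 128.3∠19.0° V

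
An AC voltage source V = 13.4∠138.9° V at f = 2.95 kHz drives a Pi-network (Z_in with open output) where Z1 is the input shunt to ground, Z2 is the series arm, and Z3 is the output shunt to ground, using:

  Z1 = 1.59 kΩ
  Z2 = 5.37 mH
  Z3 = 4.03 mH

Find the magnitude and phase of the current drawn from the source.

Step 1 — Angular frequency: ω = 2π·f = 2π·2950 = 1.854e+04 rad/s.
Step 2 — Component impedances:
  Z1: Z = R = 1590 Ω
  Z2: Z = jωL = j·1.854e+04·0.00537 = 0 + j99.54 Ω
  Z3: Z = jωL = j·1.854e+04·0.00403 = 0 + j74.7 Ω
Step 3 — With open output, the series arm Z2 and the output shunt Z3 appear in series to ground: Z2 + Z3 = 0 + j174.2 Ω.
Step 4 — Parallel with input shunt Z1: Z_in = Z1 || (Z2 + Z3) = 18.87 + j172.2 Ω = 173.2∠83.7° Ω.
Step 5 — Source phasor: V = 13.4∠138.9° V = -10.1 + j8.809 V.
Step 6 — Ohm's law: I = V / Z_total = (-10.1 + j8.809) / (18.87 + j172.2) = 0.04421 + j0.0635 A.
Step 7 — Convert to polar: |I| = 0.07737 A, ∠I = 55.2°.

I = 0.07737∠55.2° A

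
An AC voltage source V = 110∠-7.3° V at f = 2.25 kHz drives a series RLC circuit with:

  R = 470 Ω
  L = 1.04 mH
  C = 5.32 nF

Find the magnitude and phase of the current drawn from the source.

Step 1 — Angular frequency: ω = 2π·f = 2π·2250 = 1.414e+04 rad/s.
Step 2 — Component impedances:
  R: Z = R = 470 Ω
  L: Z = jωL = j·1.414e+04·0.00104 = 0 + j14.7 Ω
  C: Z = 1/(jωC) = -j/(ω·C) = 0 - j1.33e+04 Ω
Step 3 — Series combination: Z_total = R + L + C = 470 - j1.328e+04 Ω = 1.329e+04∠-88.0° Ω.
Step 4 — Source phasor: V = 110∠-7.3° V = 109.1 - j13.98 V.
Step 5 — Ohm's law: I = V / Z_total = (109.1 - j13.98) / (470 - j1.328e+04) = 0.001341 + j0.008168 A.
Step 6 — Convert to polar: |I| = 0.008277 A, ∠I = 80.7°.

I = 0.008277∠80.7° A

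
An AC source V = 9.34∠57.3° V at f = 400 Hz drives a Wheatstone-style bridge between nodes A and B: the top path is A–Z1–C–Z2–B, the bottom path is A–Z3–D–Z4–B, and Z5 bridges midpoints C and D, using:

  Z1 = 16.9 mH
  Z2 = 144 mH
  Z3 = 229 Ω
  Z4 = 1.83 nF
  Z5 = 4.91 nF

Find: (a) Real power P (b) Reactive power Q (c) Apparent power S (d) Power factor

Step 1 — Angular frequency: ω = 2π·f = 2π·400 = 2513 rad/s.
Step 2 — Component impedances:
  Z1: Z = jωL = j·2513·0.0169 = 0 + j42.47 Ω
  Z2: Z = jωL = j·2513·0.144 = 0 + j361.9 Ω
  Z3: Z = R = 229 Ω
  Z4: Z = 1/(jωC) = -j/(ω·C) = 0 - j2.174e+05 Ω
  Z5: Z = 1/(jωC) = -j/(ω·C) = 0 - j8.104e+04 Ω
Step 3 — Bridge requires nodal analysis (the Z5 bridge couples midpoints C and D, so the two paths cannot be reduced to a simple series/parallel combination). Setting node B to ground and injecting 1 A at node A, the 3-node admittance system at A, C, D solves to V_A = Z_AB = 0.001307 + j405.2 Ω = 405.2∠90.0° Ω.
Step 4 — Source phasor: V = 9.34∠57.3° V = 5.046 + j7.86 V.
Step 5 — Current: I = V / Z = 0.0194 - j0.01245 A = 0.02305∠-32.7° A.
Step 6 — Complex power: S = V·I* = 6.945e-07 + j0.2153 VA.
Step 7 — Real power: P = Re(S) = 6.945e-07 W.
Step 8 — Reactive power: Q = Im(S) = 0.2153 VAR.
Step 9 — Apparent power: |S| = 0.2153 VA.
Step 10 — Power factor: PF = P/|S| = 3.225e-06 (lagging).

(a) P = 6.945e-07 W  (b) Q = 0.2153 VAR  (c) S = 0.2153 VA  (d) PF = 3.225e-06 (lagging)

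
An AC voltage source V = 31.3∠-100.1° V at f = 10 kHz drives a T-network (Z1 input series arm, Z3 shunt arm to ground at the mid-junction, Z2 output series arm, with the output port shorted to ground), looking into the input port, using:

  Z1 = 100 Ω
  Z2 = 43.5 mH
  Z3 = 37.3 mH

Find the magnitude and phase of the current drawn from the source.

Step 1 — Angular frequency: ω = 2π·f = 2π·1e+04 = 6.283e+04 rad/s.
Step 2 — Component impedances:
  Z1: Z = R = 100 Ω
  Z2: Z = jωL = j·6.283e+04·0.0435 = 0 + j2733 Ω
  Z3: Z = jωL = j·6.283e+04·0.0373 = 0 + j2344 Ω
Step 3 — With the output port shorted to ground, the output series arm Z2 runs from the junction to ground; the shunt arm Z3 also runs from the junction to ground. They appear in parallel: Z3 || Z2 = 0 + j1262 Ω.
Step 4 — Series with input arm Z1: Z_in = Z1 + (Z3 || Z2) = 100 + j1262 Ω = 1266∠85.5° Ω.
Step 5 — Source phasor: V = 31.3∠-100.1° V = -5.489 - j30.81 V.
Step 6 — Ohm's law: I = V / Z_total = (-5.489 - j30.81) / (100 + j1262) = -0.02461 + j0.0024 A.
Step 7 — Convert to polar: |I| = 0.02473 A, ∠I = 174.4°.

I = 0.02473∠174.4° A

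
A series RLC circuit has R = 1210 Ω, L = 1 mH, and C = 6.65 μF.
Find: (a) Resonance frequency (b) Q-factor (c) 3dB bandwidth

Step 1 — Resonance condition Im(Z)=0 gives ω₀ = 1/√(LC).
Step 2 — ω₀ = 1/√(0.001·6.65e-06) = 1.226e+04 rad/s.
Step 3 — f₀ = ω₀/(2π) = 1952 Hz.
Step 4 — Series Q: Q = ω₀L/R = 1.226e+04·0.001/1210 = 0.01013.
Step 5 — 3dB bandwidth: Δω = ω₀/Q = 1.21e+06 rad/s; BW = Δω/(2π) = 1.926e+05 Hz.

(a) f₀ = 1952 Hz  (b) Q = 0.01013  (c) BW = 1.926e+05 Hz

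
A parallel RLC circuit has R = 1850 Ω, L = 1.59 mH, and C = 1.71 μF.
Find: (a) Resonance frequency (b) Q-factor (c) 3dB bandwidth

Step 1 — Resonance: ω₀ = 1/√(LC) = 1/√(0.00159·1.71e-06) = 1.918e+04 rad/s.
Step 2 — f₀ = ω₀/(2π) = 3052 Hz.
Step 3 — Parallel Q: Q = R/(ω₀L) = 1850/(1.918e+04·0.00159) = 60.67.
Step 4 — Bandwidth: Δω = ω₀/Q = 316.1 rad/s; BW = Δω/(2π) = 50.31 Hz.

(a) f₀ = 3052 Hz  (b) Q = 60.67  (c) BW = 50.31 Hz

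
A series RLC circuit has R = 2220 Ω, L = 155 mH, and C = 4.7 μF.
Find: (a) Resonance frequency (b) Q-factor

Step 1 — Resonance condition Im(Z)=0 gives ω₀ = 1/√(LC).
Step 2 — ω₀ = 1/√(0.155·4.7e-06) = 1172 rad/s.
Step 3 — f₀ = ω₀/(2π) = 186.5 Hz.
Step 4 — Series Q: Q = ω₀L/R = 1172·0.155/2220 = 0.0818.

(a) f₀ = 186.5 Hz  (b) Q = 0.0818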